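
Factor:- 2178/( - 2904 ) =2^( - 2 )*3^1= 3/4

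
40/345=8/69 = 0.12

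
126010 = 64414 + 61596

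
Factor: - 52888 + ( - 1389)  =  -54277^1 = - 54277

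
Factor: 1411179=3^1*7^1*11^1*41^1*149^1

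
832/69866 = 416/34933 = 0.01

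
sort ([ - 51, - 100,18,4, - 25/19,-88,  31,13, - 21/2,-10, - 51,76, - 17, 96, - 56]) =[ - 100, - 88, - 56, - 51, - 51, - 17,-21/2, - 10, - 25/19,4,13,18 , 31,76 , 96] 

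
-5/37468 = - 5/37468 =- 0.00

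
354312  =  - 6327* (  -  56)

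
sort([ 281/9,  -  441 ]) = [-441, 281/9]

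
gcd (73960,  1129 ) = 1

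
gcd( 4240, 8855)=5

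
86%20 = 6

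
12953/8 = 1619 + 1/8 = 1619.12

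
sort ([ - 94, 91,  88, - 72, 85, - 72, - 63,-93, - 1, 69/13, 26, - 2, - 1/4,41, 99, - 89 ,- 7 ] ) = [ -94, - 93, - 89, - 72 , - 72, - 63,  -  7, - 2, - 1, - 1/4  ,  69/13,26, 41, 85,88 , 91, 99]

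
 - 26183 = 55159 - 81342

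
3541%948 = 697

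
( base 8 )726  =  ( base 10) 470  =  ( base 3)122102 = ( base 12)332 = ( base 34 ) ds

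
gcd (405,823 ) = 1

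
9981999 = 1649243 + 8332756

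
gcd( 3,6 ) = 3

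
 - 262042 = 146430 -408472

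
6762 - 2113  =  4649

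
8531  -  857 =7674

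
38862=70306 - 31444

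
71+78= 149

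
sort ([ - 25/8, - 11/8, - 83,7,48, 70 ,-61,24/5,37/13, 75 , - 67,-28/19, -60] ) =[-83, - 67,  -  61, -60, - 25/8, - 28/19, - 11/8, 37/13, 24/5 , 7 , 48,70,75] 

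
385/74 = 5 + 15/74 = 5.20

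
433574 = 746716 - 313142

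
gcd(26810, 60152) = 2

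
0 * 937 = 0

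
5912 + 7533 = 13445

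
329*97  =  31913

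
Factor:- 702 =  - 2^1 * 3^3*13^1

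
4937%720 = 617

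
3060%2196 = 864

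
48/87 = 16/29 = 0.55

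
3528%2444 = 1084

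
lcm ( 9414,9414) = 9414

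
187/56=3 + 19/56 =3.34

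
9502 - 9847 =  - 345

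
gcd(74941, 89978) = 1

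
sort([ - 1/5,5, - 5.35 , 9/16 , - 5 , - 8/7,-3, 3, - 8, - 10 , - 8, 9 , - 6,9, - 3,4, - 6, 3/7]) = [  -  10,- 8,-8, - 6,- 6,-5.35 ,  -  5, - 3, - 3, - 8/7 ,- 1/5,3/7, 9/16 , 3, 4, 5,  9, 9]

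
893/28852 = 893/28852 = 0.03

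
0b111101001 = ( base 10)489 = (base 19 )16E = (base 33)er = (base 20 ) 149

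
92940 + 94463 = 187403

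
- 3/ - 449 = 3/449= 0.01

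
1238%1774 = 1238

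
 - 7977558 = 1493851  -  9471409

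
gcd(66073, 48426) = 7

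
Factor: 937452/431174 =2^1*3^1*78121^1*215587^( - 1)= 468726/215587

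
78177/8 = 78177/8 =9772.12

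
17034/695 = 17034/695 =24.51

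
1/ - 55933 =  - 1+55932/55933 = - 0.00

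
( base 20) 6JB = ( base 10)2791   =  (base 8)5347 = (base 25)4BG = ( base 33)2IJ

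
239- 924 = -685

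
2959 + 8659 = 11618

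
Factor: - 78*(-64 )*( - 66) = - 2^8*3^2 * 11^1*13^1  =  - 329472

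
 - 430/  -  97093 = 430/97093 = 0.00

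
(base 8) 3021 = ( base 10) 1553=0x611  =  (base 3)2010112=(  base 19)45e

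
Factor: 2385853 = 31^1 * 76963^1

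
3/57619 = 3/57619 = 0.00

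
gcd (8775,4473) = 9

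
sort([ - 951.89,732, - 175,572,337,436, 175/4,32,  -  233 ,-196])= [ - 951.89,-233,- 196, - 175,32, 175/4,337,436,572,732 ]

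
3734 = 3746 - 12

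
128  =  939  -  811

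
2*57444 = 114888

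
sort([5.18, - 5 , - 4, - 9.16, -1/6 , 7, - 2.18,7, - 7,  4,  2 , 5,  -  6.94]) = [ - 9.16, - 7,-6.94, - 5, - 4, - 2.18, - 1/6,2,4  ,  5,5.18,7, 7]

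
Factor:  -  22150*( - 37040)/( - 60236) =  - 2^3*5^3*11^(-1 )*37^(  -  2 )*443^1*463^1  =  - 205109000/15059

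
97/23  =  4+5/23   =  4.22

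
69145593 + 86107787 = 155253380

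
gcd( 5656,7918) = 2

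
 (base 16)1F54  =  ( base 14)2CCC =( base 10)8020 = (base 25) ckk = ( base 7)32245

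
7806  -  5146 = 2660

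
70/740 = 7/74 = 0.09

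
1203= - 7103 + 8306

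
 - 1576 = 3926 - 5502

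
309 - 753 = -444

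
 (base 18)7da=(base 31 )2j1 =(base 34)25u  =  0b100111010000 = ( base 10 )2512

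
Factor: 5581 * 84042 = 469038402 = 2^1*3^2* 7^1*23^1 * 29^1*5581^1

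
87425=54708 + 32717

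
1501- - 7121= 8622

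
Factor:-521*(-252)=131292 = 2^2*3^2 * 7^1*521^1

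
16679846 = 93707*178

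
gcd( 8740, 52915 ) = 95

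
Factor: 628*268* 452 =2^6*67^1*113^1*157^1 = 76073408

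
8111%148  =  119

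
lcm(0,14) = 0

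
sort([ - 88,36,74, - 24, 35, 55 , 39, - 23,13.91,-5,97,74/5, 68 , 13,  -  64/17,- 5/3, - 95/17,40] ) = [ - 88, -24, - 23,-95/17,  -  5,- 64/17, - 5/3,13,13.91, 74/5, 35, 36,39,40,55, 68,74,97]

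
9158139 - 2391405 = 6766734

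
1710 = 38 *45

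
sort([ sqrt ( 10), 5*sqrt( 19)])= [ sqrt( 10 ), 5*sqrt(19 )]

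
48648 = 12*4054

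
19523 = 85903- 66380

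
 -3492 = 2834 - 6326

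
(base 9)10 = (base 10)9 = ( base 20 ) 9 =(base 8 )11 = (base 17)9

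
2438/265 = 46/5 = 9.20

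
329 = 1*329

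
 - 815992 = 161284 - 977276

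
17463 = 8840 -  - 8623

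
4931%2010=911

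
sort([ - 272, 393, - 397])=[ - 397, - 272,393]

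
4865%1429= 578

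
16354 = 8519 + 7835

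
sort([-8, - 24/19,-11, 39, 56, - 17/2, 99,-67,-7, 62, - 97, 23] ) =[ - 97, - 67, - 11, - 17/2, - 8, - 7, - 24/19 , 23,39, 56 , 62 , 99 ]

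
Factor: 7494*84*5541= 3488037336 = 2^3*3^3*7^1*1249^1 * 1847^1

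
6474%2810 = 854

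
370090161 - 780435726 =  - 410345565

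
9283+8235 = 17518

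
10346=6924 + 3422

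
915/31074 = 305/10358= 0.03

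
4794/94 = 51   =  51.00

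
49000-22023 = 26977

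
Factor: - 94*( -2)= 2^2*47^1 = 188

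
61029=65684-4655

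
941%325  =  291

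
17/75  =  17/75= 0.23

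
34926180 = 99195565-64269385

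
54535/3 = 18178 + 1/3=18178.33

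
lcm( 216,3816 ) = 11448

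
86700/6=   14450= 14450.00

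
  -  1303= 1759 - 3062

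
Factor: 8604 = 2^2*3^2*239^1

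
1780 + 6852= 8632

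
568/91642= 284/45821 = 0.01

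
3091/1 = 3091 = 3091.00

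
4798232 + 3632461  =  8430693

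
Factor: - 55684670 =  - 2^1*5^1*233^1*23899^1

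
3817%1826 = 165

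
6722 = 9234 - 2512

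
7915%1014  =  817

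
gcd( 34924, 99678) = 2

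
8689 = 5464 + 3225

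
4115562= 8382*491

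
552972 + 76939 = 629911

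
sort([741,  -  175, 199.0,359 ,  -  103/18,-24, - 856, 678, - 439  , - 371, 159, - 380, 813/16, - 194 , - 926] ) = [ - 926, -856, - 439,- 380, - 371, - 194,-175 , - 24, - 103/18 , 813/16 , 159, 199.0, 359,  678, 741] 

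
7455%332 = 151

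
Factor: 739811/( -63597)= - 3^( - 1 )*17^( - 1) * 29^( - 1 )*43^( - 1 )*  113^1*6547^1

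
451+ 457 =908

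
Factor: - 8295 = - 3^1*5^1*7^1*79^1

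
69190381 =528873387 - 459683006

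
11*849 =9339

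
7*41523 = 290661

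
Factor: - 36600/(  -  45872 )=2^( - 1 )*3^1 * 5^2*47^( - 1) =75/94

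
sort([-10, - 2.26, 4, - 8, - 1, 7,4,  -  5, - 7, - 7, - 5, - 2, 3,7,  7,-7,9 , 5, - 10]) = [ - 10,  -  10, - 8,-7,  -  7,-7 , - 5, - 5, - 2.26,-2,  -  1, 3,  4, 4 , 5, 7, 7, 7, 9]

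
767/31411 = 767/31411 =0.02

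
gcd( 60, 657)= 3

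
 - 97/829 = - 97/829 = - 0.12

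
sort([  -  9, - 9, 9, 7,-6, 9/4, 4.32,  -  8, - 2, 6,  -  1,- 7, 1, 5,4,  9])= [-9, -9,-8, - 7, - 6, - 2, - 1, 1, 9/4,4,  4.32,5, 6, 7, 9, 9]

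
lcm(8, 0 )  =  0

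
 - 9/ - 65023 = 9/65023 = 0.00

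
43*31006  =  1333258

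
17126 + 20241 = 37367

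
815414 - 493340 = 322074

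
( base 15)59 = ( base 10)84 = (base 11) 77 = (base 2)1010100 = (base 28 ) 30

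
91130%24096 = 18842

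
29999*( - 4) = - 119996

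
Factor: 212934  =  2^1*3^1*23^1*1543^1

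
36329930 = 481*75530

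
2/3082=1/1541= 0.00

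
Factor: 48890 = 2^1 * 5^1 * 4889^1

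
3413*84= 286692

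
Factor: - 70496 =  - 2^5*2203^1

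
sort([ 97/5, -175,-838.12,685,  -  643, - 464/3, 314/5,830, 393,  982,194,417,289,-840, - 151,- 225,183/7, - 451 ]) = [-840,- 838.12,  -  643, - 451, - 225, - 175,-464/3,  -  151,97/5, 183/7,  314/5, 194,289,393,417, 685,830, 982 ]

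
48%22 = 4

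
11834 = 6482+5352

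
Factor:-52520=-2^3*5^1*13^1*101^1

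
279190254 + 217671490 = 496861744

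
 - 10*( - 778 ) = 7780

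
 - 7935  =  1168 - 9103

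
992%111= 104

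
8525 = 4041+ 4484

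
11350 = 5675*2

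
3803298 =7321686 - 3518388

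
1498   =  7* 214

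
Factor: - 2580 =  - 2^2*3^1*5^1*43^1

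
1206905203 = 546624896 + 660280307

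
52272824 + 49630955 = 101903779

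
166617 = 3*55539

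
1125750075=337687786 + 788062289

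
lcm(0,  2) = 0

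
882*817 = 720594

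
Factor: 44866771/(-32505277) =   -  7^(  -  2 )*19^1*37^ (-1 )*977^1*2417^1*17929^( - 1)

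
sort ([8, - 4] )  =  [ - 4,8]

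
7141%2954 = 1233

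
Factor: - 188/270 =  - 94/135 = - 2^1*3^( - 3)*5^( - 1 )*47^1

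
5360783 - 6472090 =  - 1111307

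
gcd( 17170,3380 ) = 10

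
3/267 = 1/89 = 0.01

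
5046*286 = 1443156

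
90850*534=48513900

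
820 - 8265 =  - 7445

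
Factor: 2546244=2^2*3^2*70729^1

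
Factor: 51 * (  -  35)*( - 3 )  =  3^2*5^1*7^1*17^1 = 5355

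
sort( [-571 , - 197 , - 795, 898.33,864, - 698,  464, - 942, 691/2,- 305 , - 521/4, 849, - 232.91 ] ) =[-942, - 795,-698,-571,  -  305,- 232.91, - 197, - 521/4 , 691/2, 464, 849, 864, 898.33]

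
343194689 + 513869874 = 857064563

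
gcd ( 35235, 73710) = 405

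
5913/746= 7 + 691/746 = 7.93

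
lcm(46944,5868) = 46944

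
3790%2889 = 901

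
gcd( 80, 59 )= 1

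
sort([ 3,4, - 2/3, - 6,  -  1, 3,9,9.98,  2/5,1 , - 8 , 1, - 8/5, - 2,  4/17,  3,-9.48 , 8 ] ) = [ -9.48,-8, - 6,-2, - 8/5, - 1, - 2/3,4/17,2/5, 1,1, 3, 3,3,4,8,9,9.98 ] 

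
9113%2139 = 557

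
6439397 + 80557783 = 86997180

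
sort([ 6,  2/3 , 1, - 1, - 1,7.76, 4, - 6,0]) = [  -  6, - 1, - 1, 0,2/3,1 , 4, 6,7.76]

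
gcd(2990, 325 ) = 65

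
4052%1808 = 436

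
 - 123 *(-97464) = 11988072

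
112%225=112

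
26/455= 2/35 = 0.06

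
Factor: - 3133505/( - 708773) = 5^1*13^( - 1)*54521^(-1 )*626701^1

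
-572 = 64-636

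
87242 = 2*43621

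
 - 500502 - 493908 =  -  994410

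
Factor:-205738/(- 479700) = 2^(-1)*3^( - 2)*5^(  -  2 ) *193^1=193/450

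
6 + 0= 6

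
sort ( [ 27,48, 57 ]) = [ 27 , 48,57]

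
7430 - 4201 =3229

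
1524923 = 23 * 66301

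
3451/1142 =3451/1142 = 3.02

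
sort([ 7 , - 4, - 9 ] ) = [-9, - 4,7]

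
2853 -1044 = 1809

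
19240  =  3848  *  5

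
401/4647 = 401/4647 = 0.09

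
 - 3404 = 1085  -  4489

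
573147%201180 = 170787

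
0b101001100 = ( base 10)332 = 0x14c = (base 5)2312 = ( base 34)9Q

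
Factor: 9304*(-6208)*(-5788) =2^11*97^1*1163^1*1447^1 = 334310434816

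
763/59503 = 763/59503 = 0.01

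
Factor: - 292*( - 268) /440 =2^1*5^( - 1 )*11^( - 1 )*67^1*73^1 = 9782/55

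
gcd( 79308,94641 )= 3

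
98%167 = 98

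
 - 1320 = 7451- 8771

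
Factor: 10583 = 19^1*557^1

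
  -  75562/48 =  -37781/24 = - 1574.21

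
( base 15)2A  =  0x28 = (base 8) 50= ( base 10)40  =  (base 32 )18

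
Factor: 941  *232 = 218312 = 2^3 * 29^1*941^1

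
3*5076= 15228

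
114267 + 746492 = 860759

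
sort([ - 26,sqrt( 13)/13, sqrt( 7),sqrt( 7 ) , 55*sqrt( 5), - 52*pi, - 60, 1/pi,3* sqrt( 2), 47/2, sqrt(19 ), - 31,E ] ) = [-52*pi, - 60, - 31,-26, sqrt( 13)/13, 1/pi,  sqrt( 7), sqrt( 7 ), E,  3*sqrt (2),  sqrt( 19 ), 47/2,55*sqrt( 5)] 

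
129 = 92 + 37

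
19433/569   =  34  +  87/569 = 34.15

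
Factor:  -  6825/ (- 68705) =3^1*5^1*151^( - 1 )= 15/151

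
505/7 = 505/7 = 72.14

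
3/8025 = 1/2675 = 0.00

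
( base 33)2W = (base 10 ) 98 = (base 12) 82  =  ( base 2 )1100010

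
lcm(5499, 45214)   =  406926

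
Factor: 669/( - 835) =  - 3^1*5^( - 1 )*167^( - 1 )*223^1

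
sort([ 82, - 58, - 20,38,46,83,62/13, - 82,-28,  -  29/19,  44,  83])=[ - 82,-58 , - 28,-20, - 29/19 , 62/13, 38, 44,  46,  82, 83,83 ]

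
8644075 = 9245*935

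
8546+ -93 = 8453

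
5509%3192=2317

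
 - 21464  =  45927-67391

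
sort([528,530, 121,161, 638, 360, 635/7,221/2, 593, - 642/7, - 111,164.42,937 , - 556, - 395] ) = [ - 556,- 395, - 111, - 642/7,635/7, 221/2,121, 161,164.42,360 , 528, 530, 593,638, 937 ] 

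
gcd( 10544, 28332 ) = 4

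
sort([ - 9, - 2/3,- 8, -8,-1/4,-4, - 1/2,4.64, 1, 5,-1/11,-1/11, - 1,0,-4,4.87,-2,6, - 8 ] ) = [ - 9,-8,-8,  -  8,  -  4, - 4, - 2,- 1,-2/3,-1/2, - 1/4,-1/11, - 1/11 , 0,1, 4.64,4.87,5, 6]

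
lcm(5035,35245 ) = 35245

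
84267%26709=4140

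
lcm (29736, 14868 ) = 29736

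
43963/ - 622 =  - 71 + 199/622 = - 70.68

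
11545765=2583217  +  8962548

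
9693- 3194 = 6499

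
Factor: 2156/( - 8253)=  - 308/1179 = - 2^2*3^( - 2)*7^1*11^1*131^(-1)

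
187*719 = 134453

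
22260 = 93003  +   - 70743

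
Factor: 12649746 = 2^1*3^1 * 2108291^1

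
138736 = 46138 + 92598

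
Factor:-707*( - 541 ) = 382487 = 7^1*101^1 *541^1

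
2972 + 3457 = 6429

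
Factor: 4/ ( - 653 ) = - 2^2 * 653^(-1 ) 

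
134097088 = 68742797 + 65354291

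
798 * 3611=2881578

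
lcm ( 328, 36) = 2952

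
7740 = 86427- 78687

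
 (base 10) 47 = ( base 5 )142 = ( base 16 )2F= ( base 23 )21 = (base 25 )1m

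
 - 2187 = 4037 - 6224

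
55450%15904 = 7738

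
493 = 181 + 312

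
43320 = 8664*5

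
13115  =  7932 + 5183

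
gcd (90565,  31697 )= 1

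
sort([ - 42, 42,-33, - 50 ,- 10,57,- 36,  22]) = [ - 50, - 42,  -  36, - 33, - 10, 22,42,57 ] 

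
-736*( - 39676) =29201536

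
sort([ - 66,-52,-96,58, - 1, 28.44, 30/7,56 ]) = [ - 96,  -  66, - 52, - 1, 30/7,28.44, 56, 58 ] 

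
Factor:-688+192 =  - 496 = - 2^4*31^1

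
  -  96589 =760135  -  856724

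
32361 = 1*32361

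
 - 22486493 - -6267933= - 16218560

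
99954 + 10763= 110717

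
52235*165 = 8618775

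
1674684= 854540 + 820144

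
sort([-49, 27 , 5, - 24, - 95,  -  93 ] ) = [ - 95, - 93, - 49, - 24,  5,  27]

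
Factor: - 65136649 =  - 59^1*127^1 * 8693^1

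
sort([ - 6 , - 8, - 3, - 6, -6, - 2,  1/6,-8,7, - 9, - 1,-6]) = [ - 9, - 8, - 8, - 6, - 6, - 6,-6,  -  3 ,-2, - 1, 1/6,7 ] 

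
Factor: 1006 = 2^1*503^1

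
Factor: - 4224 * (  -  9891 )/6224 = 2^3*3^3*7^1 * 11^1*157^1* 389^( - 1 ) = 2611224/389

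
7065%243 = 18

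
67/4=67/4 = 16.75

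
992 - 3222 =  - 2230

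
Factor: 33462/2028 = 33/2 = 2^( - 1 )*3^1*11^1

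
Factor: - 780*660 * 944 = -2^8 * 3^2*5^2 * 11^1*13^1*59^1 = - 485971200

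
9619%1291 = 582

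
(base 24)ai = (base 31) 8a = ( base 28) 96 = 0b100000010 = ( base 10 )258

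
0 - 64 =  - 64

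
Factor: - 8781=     -  3^1*2927^1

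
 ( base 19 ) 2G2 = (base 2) 10000000100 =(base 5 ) 13103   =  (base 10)1028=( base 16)404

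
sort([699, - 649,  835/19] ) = [ - 649,  835/19, 699] 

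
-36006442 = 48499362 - 84505804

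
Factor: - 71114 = - 2^1* 31^2* 37^1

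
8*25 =200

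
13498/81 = 13498/81 = 166.64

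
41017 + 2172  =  43189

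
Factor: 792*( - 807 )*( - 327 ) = 2^3 *3^4*11^1 * 109^1*269^1=209000088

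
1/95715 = 1/95715 = 0.00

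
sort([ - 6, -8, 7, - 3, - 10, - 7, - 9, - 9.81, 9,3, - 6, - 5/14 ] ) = [ - 10 , - 9.81,-9,  -  8,-7, - 6, - 6, - 3, - 5/14, 3, 7,9 ]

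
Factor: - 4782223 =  - 4782223^1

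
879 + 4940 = 5819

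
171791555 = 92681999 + 79109556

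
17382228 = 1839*9452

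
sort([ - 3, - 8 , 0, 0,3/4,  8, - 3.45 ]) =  [ - 8, - 3.45, - 3, 0, 0 , 3/4,  8] 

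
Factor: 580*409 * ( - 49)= - 2^2*5^1*7^2*29^1 * 409^1 = -  11623780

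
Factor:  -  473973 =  - 3^1*157991^1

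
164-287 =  - 123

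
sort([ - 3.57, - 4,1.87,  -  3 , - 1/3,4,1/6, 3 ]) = [ - 4,-3.57, - 3, - 1/3, 1/6, 1.87,3,4]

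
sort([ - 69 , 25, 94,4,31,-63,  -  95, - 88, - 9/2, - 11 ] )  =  [ - 95, - 88, - 69, - 63, - 11 , -9/2,4 , 25,31,94]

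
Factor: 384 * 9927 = 3811968  =  2^7*3^3*1103^1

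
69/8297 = 69/8297 = 0.01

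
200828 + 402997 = 603825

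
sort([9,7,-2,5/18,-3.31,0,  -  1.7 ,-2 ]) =[ -3.31,-2, - 2,-1.7, 0,5/18,7,9 ] 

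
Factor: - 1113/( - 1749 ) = 7^1*11^( - 1 ) = 7/11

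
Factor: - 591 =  - 3^1*197^1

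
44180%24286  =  19894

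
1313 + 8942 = 10255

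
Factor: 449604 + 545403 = 995007 = 3^1* 13^1 * 31^1 * 823^1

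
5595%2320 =955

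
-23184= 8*( - 2898 ) 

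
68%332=68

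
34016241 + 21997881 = 56014122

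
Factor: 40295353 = 7^1 * 463^1*12433^1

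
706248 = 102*6924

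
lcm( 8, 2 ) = 8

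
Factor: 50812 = 2^2*12703^1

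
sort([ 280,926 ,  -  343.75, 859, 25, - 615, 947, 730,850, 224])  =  [ - 615, -343.75,25,224, 280, 730, 850, 859, 926 , 947]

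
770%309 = 152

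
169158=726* 233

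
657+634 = 1291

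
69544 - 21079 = 48465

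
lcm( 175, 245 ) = 1225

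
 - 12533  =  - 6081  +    -  6452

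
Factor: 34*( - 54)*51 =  - 93636=- 2^2*3^4*17^2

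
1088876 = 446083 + 642793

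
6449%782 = 193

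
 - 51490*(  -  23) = 1184270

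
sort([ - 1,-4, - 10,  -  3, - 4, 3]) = [-10, - 4,  -  4,-3,  -  1,3]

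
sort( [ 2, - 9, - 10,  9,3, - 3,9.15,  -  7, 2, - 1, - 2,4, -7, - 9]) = [ - 10, - 9,-9,-7,  -  7, - 3, - 2, - 1, 2,2,3,4,9,9.15]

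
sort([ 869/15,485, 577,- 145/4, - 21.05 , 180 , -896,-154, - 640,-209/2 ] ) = [  -  896, - 640,  -  154,  -  209/2, - 145/4, - 21.05 , 869/15,180,485,577 ] 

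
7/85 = 7/85= 0.08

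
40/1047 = 40/1047 = 0.04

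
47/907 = 47/907= 0.05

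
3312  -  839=2473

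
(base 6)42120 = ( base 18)h8c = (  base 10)5664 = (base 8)13040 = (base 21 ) CHF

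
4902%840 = 702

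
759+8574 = 9333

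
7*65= 455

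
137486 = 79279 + 58207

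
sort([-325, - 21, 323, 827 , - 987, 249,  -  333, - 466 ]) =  [ - 987, - 466,-333, - 325, - 21,249,  323, 827]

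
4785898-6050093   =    -  1264195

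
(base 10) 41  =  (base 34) 17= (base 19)23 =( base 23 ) 1I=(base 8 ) 51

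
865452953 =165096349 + 700356604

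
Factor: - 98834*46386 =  - 2^2*3^3*859^1*49417^1 = - 4584513924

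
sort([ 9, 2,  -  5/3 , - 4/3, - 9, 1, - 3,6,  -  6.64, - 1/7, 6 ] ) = [ - 9, - 6.64,-3, - 5/3, - 4/3, - 1/7,1, 2, 6,6,9 ] 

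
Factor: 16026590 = 2^1*5^1*1103^1*1453^1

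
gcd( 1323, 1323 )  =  1323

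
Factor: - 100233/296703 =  - 301/891 = - 3^(-4)*7^1*11^( - 1 )*43^1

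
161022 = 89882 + 71140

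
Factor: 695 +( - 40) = 5^1*131^1 = 655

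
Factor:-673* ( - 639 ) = 3^2*71^1*673^1  =  430047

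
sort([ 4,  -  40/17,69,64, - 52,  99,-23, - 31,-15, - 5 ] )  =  [ - 52,-31, - 23, - 15,-5 ,-40/17,4, 64,69,99 ] 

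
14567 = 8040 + 6527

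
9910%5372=4538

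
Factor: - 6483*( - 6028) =2^2*3^1*11^1*137^1*2161^1 = 39079524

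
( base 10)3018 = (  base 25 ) 4ki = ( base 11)22a4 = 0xbca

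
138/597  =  46/199 = 0.23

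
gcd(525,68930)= 5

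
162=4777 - 4615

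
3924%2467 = 1457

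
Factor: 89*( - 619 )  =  -55091 =- 89^1*619^1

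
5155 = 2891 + 2264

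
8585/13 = 8585/13 = 660.38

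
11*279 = 3069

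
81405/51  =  27135/17  =  1596.18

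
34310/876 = 39 + 1/6 = 39.17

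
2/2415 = 2/2415 = 0.00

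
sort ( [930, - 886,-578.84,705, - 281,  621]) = [ - 886, - 578.84, - 281,621, 705,930 ]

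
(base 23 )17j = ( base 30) nj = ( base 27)Q7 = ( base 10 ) 709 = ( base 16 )2C5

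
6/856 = 3/428 = 0.01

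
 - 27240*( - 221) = 6020040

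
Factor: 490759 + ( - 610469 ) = - 119710 = -2^1*5^1*11971^1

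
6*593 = 3558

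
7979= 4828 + 3151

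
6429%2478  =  1473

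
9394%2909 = 667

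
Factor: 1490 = 2^1*5^1*149^1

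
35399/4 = 8849 + 3/4  =  8849.75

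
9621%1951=1817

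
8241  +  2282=10523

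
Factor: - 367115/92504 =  - 2^( - 3)*5^1*7^1 *17^1* 31^( - 1 )*373^ ( - 1)*617^1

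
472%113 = 20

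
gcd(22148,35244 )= 4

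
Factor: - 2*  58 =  - 2^2*29^1 = -116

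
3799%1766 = 267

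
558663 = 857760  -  299097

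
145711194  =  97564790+48146404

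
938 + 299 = 1237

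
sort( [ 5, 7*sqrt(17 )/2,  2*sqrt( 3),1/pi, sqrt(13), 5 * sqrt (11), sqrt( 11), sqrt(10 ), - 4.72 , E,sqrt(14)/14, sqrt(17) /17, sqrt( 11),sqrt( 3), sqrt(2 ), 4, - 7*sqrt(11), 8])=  [  -  7 * sqrt (11), - 4.72, sqrt(17)/17,sqrt( 14)/14, 1/pi,  sqrt( 2), sqrt(3 ), E, sqrt(10 ),  sqrt(11),sqrt(11 ), 2*sqrt( 3 ), sqrt( 13),4,5  ,  8, 7*sqrt(17) /2, 5*sqrt( 11 ) ] 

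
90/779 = 90/779 = 0.12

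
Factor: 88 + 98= 2^1*3^1*31^1 =186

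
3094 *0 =0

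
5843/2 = 2921 + 1/2 = 2921.50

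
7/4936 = 7/4936 = 0.00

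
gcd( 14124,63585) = 3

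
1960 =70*28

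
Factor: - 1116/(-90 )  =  62/5 = 2^1 * 5^( - 1)*31^1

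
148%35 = 8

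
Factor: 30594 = 2^1 *3^1*5099^1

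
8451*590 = 4986090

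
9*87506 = 787554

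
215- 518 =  - 303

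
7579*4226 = 32028854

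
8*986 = 7888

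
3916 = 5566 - 1650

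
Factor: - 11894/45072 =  - 19/72 = - 2^( - 3)*3^( - 2)*19^1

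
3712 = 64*58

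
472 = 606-134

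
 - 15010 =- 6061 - 8949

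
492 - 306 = 186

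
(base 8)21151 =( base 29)adm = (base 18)1937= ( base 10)8809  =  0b10001001101001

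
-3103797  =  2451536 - 5555333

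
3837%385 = 372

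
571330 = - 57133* ( - 10 ) 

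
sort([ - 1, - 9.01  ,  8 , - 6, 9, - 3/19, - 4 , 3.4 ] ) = [ - 9.01, - 6, - 4, - 1, - 3/19, 3.4,8, 9]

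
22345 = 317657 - 295312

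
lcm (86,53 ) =4558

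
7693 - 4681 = 3012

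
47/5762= 47/5762 = 0.01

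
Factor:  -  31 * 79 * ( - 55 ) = 5^1*11^1*31^1*79^1 = 134695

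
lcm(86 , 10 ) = 430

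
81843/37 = 81843/37= 2211.97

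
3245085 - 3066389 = 178696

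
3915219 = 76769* 51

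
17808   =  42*424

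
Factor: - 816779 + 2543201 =1726422=2^1*3^1*53^1*61^1*89^1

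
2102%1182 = 920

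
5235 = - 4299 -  - 9534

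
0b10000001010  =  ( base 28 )18q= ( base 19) 2g8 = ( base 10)1034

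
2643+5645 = 8288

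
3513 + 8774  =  12287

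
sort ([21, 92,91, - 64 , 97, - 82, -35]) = [  -  82, - 64,-35,21, 91, 92,97 ] 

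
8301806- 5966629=2335177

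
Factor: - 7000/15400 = - 5/11 = - 5^1*11^( - 1) 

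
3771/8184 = 1257/2728 = 0.46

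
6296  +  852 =7148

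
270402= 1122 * 241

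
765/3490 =153/698=0.22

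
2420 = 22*110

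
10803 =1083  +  9720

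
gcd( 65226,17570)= 14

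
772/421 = 772/421  =  1.83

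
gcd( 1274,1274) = 1274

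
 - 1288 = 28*( - 46) 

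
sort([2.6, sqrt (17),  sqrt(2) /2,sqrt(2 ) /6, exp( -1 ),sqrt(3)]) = [ sqrt(2)/6,exp( - 1),  sqrt( 2)/2,sqrt( 3 ),2.6,sqrt(17)]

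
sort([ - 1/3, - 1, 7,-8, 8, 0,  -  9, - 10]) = [ - 10, -9, - 8, - 1,-1/3,0,  7 , 8]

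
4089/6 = 681 + 1/2 = 681.50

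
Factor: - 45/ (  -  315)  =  1/7= 7^( - 1)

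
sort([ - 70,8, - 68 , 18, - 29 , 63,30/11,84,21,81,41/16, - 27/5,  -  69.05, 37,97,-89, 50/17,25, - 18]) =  [ - 89, - 70, - 69.05,-68, - 29, - 18, - 27/5,41/16, 30/11 , 50/17, 8 , 18 , 21, 25,  37 , 63,81,84,  97] 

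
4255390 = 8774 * 485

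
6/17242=3/8621 = 0.00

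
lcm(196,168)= 1176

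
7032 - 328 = 6704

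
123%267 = 123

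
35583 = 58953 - 23370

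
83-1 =82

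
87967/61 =87967/61  =  1442.08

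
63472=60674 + 2798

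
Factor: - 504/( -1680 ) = 3/10 = 2^(-1)*3^1*5^(-1 )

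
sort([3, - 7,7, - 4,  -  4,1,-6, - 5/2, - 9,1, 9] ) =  [-9,  -  7, - 6, - 4, - 4, - 5/2,1 , 1,3,7,9] 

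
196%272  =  196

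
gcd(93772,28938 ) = 14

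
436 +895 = 1331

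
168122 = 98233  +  69889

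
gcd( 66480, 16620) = 16620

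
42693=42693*1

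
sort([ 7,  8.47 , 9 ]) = [7, 8.47, 9]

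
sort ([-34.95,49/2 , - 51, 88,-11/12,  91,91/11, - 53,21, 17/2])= [ - 53,  -  51,-34.95, - 11/12,91/11,17/2, 21,49/2, 88 , 91 ]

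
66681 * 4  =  266724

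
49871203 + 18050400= 67921603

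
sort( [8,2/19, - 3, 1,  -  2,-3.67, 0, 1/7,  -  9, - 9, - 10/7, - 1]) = [ - 9, - 9, - 3.67, - 3, - 2,-10/7, - 1,0  ,  2/19, 1/7, 1, 8]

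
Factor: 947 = 947^1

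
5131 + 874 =6005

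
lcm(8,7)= 56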